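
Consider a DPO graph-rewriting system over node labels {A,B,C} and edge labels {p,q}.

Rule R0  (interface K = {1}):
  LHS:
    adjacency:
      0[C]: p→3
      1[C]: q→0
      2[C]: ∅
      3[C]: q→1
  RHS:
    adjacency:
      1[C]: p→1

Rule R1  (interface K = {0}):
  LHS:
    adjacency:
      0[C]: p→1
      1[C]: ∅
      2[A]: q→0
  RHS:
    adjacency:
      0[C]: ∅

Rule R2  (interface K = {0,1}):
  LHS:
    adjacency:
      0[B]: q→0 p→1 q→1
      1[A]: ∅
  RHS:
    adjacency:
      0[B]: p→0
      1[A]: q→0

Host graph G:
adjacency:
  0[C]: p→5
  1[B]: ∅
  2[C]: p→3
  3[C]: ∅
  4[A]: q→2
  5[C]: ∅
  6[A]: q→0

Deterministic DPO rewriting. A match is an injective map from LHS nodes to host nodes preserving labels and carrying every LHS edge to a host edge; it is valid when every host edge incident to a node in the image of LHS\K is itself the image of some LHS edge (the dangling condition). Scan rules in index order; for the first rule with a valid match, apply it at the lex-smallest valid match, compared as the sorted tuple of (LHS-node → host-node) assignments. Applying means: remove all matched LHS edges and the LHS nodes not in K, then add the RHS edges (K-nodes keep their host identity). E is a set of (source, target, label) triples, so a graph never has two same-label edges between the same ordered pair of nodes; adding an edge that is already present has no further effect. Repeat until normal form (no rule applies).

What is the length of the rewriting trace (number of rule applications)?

start.  V:7 E:4  edges: 0-p->5 2-p->3 4-q->2 6-q->0
1. fire R1 via {0↦0, 1↦5, 2↦6}  →  V:5 E:2  edges: 2-p->3 4-q->2
2. fire R1 via {0↦2, 1↦3, 2↦4}  →  V:3 E:0  edges: ∅
halt: no rule applies after step 2

Answer: 2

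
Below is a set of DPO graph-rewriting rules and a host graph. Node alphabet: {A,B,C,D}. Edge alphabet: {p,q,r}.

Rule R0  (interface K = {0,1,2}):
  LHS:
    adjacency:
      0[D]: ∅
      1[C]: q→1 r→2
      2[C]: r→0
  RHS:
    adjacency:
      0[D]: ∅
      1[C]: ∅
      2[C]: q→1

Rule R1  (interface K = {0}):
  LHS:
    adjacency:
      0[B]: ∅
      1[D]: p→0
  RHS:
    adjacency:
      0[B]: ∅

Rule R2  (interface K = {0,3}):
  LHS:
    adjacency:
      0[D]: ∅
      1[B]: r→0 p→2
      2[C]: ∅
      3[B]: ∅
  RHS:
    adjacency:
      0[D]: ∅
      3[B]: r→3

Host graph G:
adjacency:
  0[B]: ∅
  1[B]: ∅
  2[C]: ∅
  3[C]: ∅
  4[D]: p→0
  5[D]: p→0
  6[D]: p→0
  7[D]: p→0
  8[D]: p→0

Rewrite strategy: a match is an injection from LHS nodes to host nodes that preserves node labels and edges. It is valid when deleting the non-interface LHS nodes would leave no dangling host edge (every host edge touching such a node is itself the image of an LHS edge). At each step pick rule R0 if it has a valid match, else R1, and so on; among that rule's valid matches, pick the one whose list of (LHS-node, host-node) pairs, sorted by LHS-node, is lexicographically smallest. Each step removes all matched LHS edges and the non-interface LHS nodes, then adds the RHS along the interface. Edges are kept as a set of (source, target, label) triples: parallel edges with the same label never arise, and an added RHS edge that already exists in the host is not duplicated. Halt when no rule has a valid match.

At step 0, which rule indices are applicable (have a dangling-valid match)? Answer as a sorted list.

Answer: [R1]

Derivation:
R0: no valid match — LHS pattern not found
R1: 5 valid matches — {0↦0, 1↦4}, {0↦0, 1↦5}, {0↦0, 1↦6} (+2 more)
R2: no valid match — LHS pattern not found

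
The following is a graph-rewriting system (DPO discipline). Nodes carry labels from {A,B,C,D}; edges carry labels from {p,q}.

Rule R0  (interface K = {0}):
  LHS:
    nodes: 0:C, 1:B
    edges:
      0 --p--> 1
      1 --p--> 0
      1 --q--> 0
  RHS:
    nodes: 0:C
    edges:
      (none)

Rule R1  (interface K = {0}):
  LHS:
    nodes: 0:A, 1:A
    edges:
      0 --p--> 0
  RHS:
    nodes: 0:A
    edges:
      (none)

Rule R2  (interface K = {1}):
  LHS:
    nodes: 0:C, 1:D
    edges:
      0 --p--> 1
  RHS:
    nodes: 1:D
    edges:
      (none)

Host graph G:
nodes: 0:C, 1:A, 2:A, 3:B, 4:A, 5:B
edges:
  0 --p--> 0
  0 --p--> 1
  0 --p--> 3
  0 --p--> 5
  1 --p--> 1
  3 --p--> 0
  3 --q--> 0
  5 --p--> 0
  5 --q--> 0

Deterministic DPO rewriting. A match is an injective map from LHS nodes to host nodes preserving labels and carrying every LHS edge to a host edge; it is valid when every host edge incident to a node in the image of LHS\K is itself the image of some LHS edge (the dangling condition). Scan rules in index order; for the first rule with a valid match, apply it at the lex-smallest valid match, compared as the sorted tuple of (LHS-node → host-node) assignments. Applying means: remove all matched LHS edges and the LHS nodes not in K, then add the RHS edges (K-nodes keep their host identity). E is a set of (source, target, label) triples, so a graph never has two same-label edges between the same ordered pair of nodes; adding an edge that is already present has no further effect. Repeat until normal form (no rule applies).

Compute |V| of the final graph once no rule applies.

start.  V:6 E:9  edges: 0-p->0 0-p->1 0-p->3 0-p->5 1-p->1 3-p->0 3-q->0 5-p->0 5-q->0
1. fire R0 via {0↦0, 1↦3}  →  V:5 E:6  edges: 0-p->0 0-p->1 0-p->5 1-p->1 5-p->0 5-q->0
2. fire R0 via {0↦0, 1↦5}  →  V:4 E:3  edges: 0-p->0 0-p->1 1-p->1
3. fire R1 via {0↦1, 1↦2}  →  V:3 E:2  edges: 0-p->0 0-p->1
final graph: no rule applies after step 3
NF nodes: {0:C, 1:A, 4:A}

Answer: 3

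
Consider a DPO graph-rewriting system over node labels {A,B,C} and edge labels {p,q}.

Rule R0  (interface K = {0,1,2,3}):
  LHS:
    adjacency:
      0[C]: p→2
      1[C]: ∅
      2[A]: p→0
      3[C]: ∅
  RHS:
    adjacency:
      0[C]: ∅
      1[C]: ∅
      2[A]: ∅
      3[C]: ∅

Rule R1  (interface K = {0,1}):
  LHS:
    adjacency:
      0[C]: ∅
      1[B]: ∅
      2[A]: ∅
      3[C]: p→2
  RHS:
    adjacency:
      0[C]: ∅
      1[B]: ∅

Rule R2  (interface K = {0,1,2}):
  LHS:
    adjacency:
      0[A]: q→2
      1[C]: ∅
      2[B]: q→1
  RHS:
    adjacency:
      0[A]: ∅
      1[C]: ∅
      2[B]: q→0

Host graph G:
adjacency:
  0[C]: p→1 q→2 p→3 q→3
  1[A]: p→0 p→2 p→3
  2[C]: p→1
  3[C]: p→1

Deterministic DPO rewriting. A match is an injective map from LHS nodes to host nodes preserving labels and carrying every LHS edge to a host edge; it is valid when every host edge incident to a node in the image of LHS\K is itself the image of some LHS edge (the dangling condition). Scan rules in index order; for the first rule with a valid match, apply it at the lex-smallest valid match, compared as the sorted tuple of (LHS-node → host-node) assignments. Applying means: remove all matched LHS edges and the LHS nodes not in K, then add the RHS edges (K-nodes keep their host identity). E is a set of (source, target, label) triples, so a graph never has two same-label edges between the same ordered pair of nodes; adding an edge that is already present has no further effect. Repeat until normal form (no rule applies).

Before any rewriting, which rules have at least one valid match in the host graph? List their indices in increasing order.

R0: 6 valid matches — {0↦0, 1↦2, 2↦1, 3↦3}, {0↦0, 1↦3, 2↦1, 3↦2}, {0↦2, 1↦0, 2↦1, 3↦3} (+3 more)
R1: no valid match — LHS pattern not found
R2: no valid match — LHS pattern not found

Answer: [R0]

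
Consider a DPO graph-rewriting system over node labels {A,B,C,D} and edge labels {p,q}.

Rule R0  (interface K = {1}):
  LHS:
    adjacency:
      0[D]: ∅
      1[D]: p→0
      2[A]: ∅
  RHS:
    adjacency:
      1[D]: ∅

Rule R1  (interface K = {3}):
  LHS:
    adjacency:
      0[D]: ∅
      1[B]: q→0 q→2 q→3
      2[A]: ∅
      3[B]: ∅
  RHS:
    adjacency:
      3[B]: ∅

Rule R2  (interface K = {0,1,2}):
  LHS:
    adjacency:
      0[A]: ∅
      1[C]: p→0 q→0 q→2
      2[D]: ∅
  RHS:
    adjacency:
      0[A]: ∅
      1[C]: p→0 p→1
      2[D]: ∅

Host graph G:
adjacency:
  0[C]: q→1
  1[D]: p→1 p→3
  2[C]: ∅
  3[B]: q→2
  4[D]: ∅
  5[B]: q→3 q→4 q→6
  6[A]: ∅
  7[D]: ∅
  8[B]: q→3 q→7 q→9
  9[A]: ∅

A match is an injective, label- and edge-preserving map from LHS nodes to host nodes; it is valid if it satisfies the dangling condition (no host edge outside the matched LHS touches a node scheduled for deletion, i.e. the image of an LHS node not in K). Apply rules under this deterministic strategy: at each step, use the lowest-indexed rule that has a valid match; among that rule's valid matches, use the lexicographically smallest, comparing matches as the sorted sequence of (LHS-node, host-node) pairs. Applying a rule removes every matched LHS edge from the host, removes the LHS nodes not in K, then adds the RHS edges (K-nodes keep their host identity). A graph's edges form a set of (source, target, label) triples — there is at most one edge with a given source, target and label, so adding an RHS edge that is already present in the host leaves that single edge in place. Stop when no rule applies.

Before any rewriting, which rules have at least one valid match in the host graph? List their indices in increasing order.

Answer: [R1]

Derivation:
R0: no valid match — LHS pattern not found
R1: 2 valid matches — {0↦4, 1↦5, 2↦6, 3↦3}, {0↦7, 1↦8, 2↦9, 3↦3}
R2: no valid match — LHS pattern not found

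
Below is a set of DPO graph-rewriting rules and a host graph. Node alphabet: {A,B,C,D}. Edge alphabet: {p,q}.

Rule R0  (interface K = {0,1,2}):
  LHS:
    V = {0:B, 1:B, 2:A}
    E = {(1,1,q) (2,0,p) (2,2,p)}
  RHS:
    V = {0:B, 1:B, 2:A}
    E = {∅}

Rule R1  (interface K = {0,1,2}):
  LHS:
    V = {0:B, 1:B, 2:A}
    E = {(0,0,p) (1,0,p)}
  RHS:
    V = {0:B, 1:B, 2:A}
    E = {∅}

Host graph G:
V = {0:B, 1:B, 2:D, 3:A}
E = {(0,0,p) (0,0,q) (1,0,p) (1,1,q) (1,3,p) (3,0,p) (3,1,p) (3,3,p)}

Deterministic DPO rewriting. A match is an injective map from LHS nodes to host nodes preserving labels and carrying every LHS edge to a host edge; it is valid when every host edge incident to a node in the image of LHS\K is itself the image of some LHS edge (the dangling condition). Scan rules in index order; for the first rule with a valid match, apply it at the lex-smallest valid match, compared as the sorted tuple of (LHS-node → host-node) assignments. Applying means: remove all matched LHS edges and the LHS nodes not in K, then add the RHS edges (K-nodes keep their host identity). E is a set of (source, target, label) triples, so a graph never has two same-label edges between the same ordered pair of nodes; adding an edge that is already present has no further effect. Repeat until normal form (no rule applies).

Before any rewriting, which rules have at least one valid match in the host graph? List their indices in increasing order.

R0: 2 valid matches — {0↦0, 1↦1, 2↦3}, {0↦1, 1↦0, 2↦3}
R1: 1 valid match — {0↦0, 1↦1, 2↦3}

Answer: [R0,R1]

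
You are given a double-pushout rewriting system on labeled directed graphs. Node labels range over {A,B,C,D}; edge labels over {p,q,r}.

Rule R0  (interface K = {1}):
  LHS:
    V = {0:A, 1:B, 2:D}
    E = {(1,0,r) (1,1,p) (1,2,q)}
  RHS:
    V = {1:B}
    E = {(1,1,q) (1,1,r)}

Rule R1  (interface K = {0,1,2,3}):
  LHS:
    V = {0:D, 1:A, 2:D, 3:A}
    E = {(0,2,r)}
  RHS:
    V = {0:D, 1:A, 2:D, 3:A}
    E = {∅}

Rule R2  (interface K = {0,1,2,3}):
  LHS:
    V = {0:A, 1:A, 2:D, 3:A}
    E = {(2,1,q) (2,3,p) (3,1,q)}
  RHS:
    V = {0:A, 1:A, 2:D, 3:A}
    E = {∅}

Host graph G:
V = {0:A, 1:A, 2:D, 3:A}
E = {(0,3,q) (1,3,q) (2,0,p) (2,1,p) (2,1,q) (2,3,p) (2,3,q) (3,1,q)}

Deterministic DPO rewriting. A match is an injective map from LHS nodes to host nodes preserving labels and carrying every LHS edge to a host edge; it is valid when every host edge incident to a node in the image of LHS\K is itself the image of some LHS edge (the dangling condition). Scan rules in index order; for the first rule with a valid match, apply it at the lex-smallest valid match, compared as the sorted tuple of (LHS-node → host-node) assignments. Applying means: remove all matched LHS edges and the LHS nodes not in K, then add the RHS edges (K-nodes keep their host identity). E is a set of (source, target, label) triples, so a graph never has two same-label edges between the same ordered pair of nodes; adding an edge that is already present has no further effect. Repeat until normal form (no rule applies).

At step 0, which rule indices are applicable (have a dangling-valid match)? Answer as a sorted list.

R0: no valid match — LHS pattern not found
R1: no valid match — LHS pattern not found
R2: 3 valid matches — {0↦0, 1↦1, 2↦2, 3↦3}, {0↦0, 1↦3, 2↦2, 3↦1}, {0↦1, 1↦3, 2↦2, 3↦0}

Answer: [R2]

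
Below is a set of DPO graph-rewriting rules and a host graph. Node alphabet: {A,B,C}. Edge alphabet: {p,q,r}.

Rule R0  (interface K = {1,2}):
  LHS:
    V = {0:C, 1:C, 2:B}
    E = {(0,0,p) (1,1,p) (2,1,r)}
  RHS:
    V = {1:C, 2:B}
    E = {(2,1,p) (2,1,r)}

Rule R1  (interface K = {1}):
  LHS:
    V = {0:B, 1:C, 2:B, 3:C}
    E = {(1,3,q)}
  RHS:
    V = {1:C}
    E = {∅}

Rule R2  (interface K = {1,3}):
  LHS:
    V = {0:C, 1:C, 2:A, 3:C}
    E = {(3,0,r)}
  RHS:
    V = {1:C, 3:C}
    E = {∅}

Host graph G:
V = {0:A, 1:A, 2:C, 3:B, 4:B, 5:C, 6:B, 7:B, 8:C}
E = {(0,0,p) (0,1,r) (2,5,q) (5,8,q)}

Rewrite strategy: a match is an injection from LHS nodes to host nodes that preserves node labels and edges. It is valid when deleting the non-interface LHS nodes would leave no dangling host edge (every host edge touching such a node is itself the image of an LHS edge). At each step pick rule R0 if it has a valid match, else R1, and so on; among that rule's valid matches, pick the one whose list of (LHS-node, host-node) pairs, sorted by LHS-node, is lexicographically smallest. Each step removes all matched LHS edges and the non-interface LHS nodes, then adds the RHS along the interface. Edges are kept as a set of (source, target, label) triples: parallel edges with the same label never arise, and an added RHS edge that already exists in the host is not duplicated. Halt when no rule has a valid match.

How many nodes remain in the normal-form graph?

[0] host  ⇒  9 nodes, 4 edges  {0-p->0 0-r->1 2-q->5 5-q->8}
[1] R1 @ {0↦3, 1↦5, 2↦4, 3↦8}  ⇒  6 nodes, 3 edges  {0-p->0 0-r->1 2-q->5}
[2] R1 @ {0↦6, 1↦2, 2↦7, 3↦5}  ⇒  3 nodes, 2 edges  {0-p->0 0-r->1}
final graph: no rule applies after step 2
NF nodes: {0:A, 1:A, 2:C}

Answer: 3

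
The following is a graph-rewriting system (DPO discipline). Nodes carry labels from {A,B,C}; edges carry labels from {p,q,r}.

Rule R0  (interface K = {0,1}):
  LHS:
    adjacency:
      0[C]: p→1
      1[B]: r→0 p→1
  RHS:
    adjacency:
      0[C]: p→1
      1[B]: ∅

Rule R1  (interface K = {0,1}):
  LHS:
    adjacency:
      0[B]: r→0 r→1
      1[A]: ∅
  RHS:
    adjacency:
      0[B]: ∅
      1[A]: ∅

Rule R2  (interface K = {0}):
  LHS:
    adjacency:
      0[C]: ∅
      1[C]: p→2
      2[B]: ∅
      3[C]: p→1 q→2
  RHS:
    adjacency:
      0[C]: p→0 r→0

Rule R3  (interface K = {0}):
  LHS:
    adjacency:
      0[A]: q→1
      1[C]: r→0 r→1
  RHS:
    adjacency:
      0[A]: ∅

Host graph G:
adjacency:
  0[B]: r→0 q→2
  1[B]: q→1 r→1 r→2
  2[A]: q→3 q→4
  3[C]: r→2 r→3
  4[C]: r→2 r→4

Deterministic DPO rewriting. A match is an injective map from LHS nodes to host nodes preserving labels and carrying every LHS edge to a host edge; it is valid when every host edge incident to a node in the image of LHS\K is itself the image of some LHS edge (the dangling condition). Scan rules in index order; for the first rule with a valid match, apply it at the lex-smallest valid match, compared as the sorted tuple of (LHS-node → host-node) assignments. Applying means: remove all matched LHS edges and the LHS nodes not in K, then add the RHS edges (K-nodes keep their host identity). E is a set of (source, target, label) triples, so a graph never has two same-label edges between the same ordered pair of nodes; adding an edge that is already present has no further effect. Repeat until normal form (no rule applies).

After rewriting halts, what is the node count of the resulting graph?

initial: |V|=5 |E|=11  E = 0-r->0 0-q->2 1-q->1 1-r->1 1-r->2 2-q->3 2-q->4 3-r->2 3-r->3 4-r->2 4-r->4
step 1: apply R1 at {0↦1, 1↦2}  → |V|=5 |E|=9  E = 0-r->0 0-q->2 1-q->1 2-q->3 2-q->4 3-r->2 3-r->3 4-r->2 4-r->4
step 2: apply R3 at {0↦2, 1↦3}  → |V|=4 |E|=6  E = 0-r->0 0-q->2 1-q->1 2-q->4 4-r->2 4-r->4
step 3: apply R3 at {0↦2, 1↦4}  → |V|=3 |E|=3  E = 0-r->0 0-q->2 1-q->1
normal form: no rule applies after step 3
NF nodes: {0:B, 1:B, 2:A}

Answer: 3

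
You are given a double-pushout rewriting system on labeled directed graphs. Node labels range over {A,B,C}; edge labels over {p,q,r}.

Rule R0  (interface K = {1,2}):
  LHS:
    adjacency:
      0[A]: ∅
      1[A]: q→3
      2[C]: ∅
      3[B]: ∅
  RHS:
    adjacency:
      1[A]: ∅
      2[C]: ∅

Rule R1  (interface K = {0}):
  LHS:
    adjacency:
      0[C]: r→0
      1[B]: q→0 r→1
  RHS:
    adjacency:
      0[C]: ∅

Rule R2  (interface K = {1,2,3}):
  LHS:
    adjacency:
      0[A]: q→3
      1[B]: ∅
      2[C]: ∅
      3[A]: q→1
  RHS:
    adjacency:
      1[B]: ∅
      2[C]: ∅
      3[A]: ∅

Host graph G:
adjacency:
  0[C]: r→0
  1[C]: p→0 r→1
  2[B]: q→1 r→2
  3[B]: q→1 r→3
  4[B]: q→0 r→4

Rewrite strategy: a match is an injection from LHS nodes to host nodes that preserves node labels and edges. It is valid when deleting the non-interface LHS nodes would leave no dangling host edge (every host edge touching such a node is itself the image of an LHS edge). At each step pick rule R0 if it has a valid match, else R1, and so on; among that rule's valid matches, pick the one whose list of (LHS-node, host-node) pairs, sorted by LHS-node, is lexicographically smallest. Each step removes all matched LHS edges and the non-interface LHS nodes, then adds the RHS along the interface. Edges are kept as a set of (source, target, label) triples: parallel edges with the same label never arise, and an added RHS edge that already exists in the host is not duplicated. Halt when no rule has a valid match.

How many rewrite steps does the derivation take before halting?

initial: |V|=5 |E|=9  E = 0-r->0 1-p->0 1-r->1 2-q->1 2-r->2 3-q->1 3-r->3 4-q->0 4-r->4
step 1: apply R1 at {0↦0, 1↦4}  → |V|=4 |E|=6  E = 1-p->0 1-r->1 2-q->1 2-r->2 3-q->1 3-r->3
step 2: apply R1 at {0↦1, 1↦2}  → |V|=3 |E|=3  E = 1-p->0 3-q->1 3-r->3
final graph: no rule applies after step 2

Answer: 2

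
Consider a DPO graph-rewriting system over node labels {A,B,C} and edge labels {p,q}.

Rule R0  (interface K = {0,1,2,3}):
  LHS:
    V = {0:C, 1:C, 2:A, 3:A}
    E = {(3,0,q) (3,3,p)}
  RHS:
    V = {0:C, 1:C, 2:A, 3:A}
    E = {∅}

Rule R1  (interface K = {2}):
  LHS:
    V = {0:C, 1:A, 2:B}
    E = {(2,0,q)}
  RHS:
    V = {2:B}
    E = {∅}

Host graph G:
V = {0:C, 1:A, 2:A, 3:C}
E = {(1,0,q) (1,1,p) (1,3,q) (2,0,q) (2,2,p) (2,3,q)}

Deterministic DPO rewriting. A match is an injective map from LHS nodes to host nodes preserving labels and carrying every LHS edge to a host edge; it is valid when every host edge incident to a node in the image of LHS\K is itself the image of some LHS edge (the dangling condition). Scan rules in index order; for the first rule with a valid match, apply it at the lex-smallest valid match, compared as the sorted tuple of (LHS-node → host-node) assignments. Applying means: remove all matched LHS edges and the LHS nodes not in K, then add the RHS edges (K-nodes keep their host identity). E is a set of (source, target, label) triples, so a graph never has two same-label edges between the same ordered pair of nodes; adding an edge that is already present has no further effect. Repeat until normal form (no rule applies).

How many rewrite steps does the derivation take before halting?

initial: |V|=4 |E|=6  E = 1-q->0 1-p->1 1-q->3 2-q->0 2-p->2 2-q->3
step 1: apply R0 at {0↦0, 1↦3, 2↦1, 3↦2}  → |V|=4 |E|=4  E = 1-q->0 1-p->1 1-q->3 2-q->3
step 2: apply R0 at {0↦0, 1↦3, 2↦2, 3↦1}  → |V|=4 |E|=2  E = 1-q->3 2-q->3
normal form: no rule applies after step 2

Answer: 2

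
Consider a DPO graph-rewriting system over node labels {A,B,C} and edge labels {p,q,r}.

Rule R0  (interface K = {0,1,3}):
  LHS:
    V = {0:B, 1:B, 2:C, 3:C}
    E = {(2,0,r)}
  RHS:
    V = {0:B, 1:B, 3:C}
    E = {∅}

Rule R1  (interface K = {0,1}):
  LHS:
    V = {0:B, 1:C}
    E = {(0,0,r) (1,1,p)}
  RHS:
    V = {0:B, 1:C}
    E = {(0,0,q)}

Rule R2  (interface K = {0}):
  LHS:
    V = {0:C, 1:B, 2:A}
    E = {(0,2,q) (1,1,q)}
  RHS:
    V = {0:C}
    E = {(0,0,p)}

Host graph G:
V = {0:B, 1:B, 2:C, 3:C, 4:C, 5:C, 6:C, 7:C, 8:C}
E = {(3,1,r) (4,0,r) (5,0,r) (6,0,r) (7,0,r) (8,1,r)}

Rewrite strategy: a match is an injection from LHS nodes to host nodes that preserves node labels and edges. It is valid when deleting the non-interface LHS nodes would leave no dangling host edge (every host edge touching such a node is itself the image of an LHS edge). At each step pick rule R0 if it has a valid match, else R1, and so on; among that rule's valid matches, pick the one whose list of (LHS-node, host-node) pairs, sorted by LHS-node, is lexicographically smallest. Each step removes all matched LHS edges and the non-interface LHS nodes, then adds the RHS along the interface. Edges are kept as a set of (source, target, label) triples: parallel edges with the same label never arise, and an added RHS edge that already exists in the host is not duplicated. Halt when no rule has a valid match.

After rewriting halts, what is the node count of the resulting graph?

Answer: 3

Steps:
initial: |V|=9 |E|=6  E = 3-r->1 4-r->0 5-r->0 6-r->0 7-r->0 8-r->1
step 1: apply R0 at {0↦0, 1↦1, 2↦4, 3↦2}  → |V|=8 |E|=5  E = 3-r->1 5-r->0 6-r->0 7-r->0 8-r->1
step 2: apply R0 at {0↦0, 1↦1, 2↦5, 3↦2}  → |V|=7 |E|=4  E = 3-r->1 6-r->0 7-r->0 8-r->1
step 3: apply R0 at {0↦0, 1↦1, 2↦6, 3↦2}  → |V|=6 |E|=3  E = 3-r->1 7-r->0 8-r->1
step 4: apply R0 at {0↦0, 1↦1, 2↦7, 3↦2}  → |V|=5 |E|=2  E = 3-r->1 8-r->1
step 5: apply R0 at {0↦1, 1↦0, 2↦3, 3↦2}  → |V|=4 |E|=1  E = 8-r->1
step 6: apply R0 at {0↦1, 1↦0, 2↦8, 3↦2}  → |V|=3 |E|=0  E = ∅
normal form: no rule applies after step 6
NF nodes: {0:B, 1:B, 2:C}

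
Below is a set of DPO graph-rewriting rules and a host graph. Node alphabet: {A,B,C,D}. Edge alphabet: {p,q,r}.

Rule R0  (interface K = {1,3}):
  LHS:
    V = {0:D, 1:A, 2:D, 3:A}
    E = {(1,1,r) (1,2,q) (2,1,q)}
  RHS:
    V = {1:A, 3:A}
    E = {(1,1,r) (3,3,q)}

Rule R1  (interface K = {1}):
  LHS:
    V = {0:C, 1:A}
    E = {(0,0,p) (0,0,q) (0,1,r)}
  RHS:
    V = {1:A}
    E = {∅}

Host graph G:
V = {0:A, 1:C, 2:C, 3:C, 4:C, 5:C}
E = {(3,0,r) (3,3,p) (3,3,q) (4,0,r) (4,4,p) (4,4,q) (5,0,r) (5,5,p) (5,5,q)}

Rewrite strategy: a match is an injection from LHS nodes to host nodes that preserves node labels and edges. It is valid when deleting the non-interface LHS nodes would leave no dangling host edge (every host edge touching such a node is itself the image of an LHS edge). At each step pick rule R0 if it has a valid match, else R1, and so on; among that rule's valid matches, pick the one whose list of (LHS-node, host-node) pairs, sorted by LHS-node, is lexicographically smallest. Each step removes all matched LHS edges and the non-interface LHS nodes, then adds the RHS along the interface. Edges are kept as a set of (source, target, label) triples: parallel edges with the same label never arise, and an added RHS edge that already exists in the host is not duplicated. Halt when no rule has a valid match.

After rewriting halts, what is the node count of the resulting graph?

start.  V:6 E:9  edges: 3-r->0 3-p->3 3-q->3 4-r->0 4-p->4 4-q->4 5-r->0 5-p->5 5-q->5
1. fire R1 via {0↦3, 1↦0}  →  V:5 E:6  edges: 4-r->0 4-p->4 4-q->4 5-r->0 5-p->5 5-q->5
2. fire R1 via {0↦4, 1↦0}  →  V:4 E:3  edges: 5-r->0 5-p->5 5-q->5
3. fire R1 via {0↦5, 1↦0}  →  V:3 E:0  edges: ∅
final graph: no rule applies after step 3
NF nodes: {0:A, 1:C, 2:C}

Answer: 3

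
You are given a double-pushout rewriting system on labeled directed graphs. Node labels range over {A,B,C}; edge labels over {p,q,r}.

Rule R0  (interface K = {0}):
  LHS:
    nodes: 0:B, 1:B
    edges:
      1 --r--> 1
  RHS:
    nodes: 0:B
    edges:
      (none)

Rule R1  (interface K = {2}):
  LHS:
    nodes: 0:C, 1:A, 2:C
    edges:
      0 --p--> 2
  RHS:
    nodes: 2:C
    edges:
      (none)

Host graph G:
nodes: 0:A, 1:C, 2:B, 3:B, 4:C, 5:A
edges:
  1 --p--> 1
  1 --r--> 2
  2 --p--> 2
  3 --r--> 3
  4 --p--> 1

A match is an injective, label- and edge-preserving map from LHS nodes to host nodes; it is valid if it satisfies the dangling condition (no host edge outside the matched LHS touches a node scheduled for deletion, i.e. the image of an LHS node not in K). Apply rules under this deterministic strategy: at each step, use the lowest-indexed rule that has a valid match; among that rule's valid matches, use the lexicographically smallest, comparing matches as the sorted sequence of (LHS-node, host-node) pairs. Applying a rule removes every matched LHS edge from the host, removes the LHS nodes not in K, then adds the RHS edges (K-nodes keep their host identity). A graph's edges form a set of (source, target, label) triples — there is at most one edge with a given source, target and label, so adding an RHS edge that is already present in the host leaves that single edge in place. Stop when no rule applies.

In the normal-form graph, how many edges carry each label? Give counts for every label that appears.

Answer: p:2 r:1

Rewrite trace:
initial: |V|=6 |E|=5  E = 1-p->1 1-r->2 2-p->2 3-r->3 4-p->1
step 1: apply R0 at {0↦2, 1↦3}  → |V|=5 |E|=4  E = 1-p->1 1-r->2 2-p->2 4-p->1
step 2: apply R1 at {0↦4, 1↦0, 2↦1}  → |V|=3 |E|=3  E = 1-p->1 1-r->2 2-p->2
final graph: no rule applies after step 2
NF edges: [(1, 1, 'p'), (1, 2, 'r'), (2, 2, 'p')]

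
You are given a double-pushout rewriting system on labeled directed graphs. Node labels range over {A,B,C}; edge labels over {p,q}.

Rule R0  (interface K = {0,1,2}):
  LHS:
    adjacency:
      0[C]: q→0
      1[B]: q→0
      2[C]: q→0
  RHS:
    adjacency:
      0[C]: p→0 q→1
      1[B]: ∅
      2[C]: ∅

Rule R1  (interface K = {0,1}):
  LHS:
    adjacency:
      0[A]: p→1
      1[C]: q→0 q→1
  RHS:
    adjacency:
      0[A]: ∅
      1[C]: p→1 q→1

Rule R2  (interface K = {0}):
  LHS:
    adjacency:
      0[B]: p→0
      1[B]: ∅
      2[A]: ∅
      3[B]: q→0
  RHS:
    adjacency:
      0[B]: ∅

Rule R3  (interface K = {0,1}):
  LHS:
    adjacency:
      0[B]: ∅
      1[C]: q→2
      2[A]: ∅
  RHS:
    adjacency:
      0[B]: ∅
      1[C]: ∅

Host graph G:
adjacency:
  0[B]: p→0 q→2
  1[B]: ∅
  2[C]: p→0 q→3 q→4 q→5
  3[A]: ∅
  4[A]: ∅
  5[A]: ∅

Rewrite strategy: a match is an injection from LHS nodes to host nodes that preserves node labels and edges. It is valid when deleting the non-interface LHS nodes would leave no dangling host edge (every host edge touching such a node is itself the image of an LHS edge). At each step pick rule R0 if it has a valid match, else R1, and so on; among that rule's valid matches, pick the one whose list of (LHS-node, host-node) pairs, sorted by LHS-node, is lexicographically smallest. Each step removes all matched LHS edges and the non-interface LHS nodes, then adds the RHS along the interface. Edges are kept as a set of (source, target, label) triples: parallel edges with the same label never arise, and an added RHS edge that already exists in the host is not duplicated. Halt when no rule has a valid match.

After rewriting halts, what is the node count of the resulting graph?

Answer: 3

Derivation:
initial: |V|=6 |E|=6  E = 0-p->0 0-q->2 2-p->0 2-q->3 2-q->4 2-q->5
step 1: apply R3 at {0↦0, 1↦2, 2↦3}  → |V|=5 |E|=5  E = 0-p->0 0-q->2 2-p->0 2-q->4 2-q->5
step 2: apply R3 at {0↦0, 1↦2, 2↦4}  → |V|=4 |E|=4  E = 0-p->0 0-q->2 2-p->0 2-q->5
step 3: apply R3 at {0↦0, 1↦2, 2↦5}  → |V|=3 |E|=3  E = 0-p->0 0-q->2 2-p->0
halt: no rule applies after step 3
NF nodes: {0:B, 1:B, 2:C}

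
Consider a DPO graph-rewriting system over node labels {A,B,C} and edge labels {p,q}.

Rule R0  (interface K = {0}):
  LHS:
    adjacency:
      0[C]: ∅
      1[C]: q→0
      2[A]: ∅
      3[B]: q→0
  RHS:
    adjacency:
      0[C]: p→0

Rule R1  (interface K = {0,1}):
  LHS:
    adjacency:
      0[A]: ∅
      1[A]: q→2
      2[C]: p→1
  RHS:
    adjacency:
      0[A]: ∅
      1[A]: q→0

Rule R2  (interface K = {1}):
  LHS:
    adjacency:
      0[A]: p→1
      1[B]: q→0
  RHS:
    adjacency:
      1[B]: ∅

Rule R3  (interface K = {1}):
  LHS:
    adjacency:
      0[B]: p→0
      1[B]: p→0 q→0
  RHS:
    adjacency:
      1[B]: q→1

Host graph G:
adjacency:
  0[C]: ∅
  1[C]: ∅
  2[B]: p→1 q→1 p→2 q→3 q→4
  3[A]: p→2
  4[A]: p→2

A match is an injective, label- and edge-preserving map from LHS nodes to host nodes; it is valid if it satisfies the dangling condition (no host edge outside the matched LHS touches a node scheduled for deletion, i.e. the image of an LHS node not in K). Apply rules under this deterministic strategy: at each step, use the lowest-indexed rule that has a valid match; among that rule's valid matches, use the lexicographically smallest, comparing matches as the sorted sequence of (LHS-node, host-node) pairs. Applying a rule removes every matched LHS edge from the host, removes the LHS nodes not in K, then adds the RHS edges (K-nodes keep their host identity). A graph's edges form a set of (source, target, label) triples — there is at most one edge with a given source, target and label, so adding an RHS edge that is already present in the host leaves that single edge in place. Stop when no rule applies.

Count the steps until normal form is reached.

start.  V:5 E:7  edges: 2-p->1 2-q->1 2-p->2 2-q->3 2-q->4 3-p->2 4-p->2
1. fire R2 via {0↦3, 1↦2}  →  V:4 E:5  edges: 2-p->1 2-q->1 2-p->2 2-q->4 4-p->2
2. fire R2 via {0↦4, 1↦2}  →  V:3 E:3  edges: 2-p->1 2-q->1 2-p->2
halt: no rule applies after step 2

Answer: 2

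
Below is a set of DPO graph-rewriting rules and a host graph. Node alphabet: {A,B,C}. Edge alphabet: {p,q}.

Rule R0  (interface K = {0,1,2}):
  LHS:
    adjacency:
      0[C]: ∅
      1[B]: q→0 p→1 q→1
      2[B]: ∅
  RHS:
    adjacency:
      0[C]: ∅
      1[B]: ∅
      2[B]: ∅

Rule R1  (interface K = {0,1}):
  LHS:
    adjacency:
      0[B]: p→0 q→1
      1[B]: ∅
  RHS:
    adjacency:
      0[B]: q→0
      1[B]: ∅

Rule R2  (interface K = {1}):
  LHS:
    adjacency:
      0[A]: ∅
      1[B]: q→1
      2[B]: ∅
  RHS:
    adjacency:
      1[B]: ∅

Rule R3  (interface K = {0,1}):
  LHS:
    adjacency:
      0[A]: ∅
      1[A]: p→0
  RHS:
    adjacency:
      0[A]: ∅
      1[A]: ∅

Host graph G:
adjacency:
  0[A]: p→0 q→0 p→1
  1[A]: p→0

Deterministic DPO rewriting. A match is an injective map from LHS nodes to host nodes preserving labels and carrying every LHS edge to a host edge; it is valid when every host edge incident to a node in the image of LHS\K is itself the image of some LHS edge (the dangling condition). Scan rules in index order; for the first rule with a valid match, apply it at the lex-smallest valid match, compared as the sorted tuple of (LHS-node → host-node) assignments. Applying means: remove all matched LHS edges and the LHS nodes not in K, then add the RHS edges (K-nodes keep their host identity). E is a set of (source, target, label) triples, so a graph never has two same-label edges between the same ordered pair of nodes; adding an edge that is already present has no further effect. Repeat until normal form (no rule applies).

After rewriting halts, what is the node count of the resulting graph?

initial: |V|=2 |E|=4  E = 0-p->0 0-q->0 0-p->1 1-p->0
step 1: apply R3 at {0↦0, 1↦1}  → |V|=2 |E|=3  E = 0-p->0 0-q->0 0-p->1
step 2: apply R3 at {0↦1, 1↦0}  → |V|=2 |E|=2  E = 0-p->0 0-q->0
halt: no rule applies after step 2
NF nodes: {0:A, 1:A}

Answer: 2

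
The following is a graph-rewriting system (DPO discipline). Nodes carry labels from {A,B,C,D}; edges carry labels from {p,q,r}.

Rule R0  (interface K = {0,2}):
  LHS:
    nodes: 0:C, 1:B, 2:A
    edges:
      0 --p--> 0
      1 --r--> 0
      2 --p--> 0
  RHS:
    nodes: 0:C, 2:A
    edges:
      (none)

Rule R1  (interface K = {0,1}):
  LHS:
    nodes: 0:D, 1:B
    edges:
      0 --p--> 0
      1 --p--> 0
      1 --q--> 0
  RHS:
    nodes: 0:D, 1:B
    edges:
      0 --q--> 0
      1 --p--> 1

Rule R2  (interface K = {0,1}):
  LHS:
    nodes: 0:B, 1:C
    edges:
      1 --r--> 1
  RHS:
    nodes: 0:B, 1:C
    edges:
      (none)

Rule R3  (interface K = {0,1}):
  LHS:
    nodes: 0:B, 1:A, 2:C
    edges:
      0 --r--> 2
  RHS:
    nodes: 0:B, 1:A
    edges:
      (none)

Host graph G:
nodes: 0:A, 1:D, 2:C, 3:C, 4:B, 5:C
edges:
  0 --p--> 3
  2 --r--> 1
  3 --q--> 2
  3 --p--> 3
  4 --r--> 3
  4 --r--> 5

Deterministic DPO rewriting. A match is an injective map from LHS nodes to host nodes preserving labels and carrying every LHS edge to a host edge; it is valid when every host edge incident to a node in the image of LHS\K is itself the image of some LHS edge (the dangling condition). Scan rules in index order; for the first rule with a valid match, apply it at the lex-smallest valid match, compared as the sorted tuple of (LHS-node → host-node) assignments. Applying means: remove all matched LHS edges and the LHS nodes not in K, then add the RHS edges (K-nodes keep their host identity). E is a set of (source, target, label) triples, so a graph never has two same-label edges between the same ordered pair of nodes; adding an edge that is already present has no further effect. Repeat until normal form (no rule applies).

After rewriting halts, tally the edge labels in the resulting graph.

[0] host  ⇒  6 nodes, 6 edges  {0-p->3 2-r->1 3-q->2 3-p->3 4-r->3 4-r->5}
[1] R3 @ {0↦4, 1↦0, 2↦5}  ⇒  5 nodes, 5 edges  {0-p->3 2-r->1 3-q->2 3-p->3 4-r->3}
[2] R0 @ {0↦3, 1↦4, 2↦0}  ⇒  4 nodes, 2 edges  {2-r->1 3-q->2}
halt: no rule applies after step 2
NF edges: [(2, 1, 'r'), (3, 2, 'q')]

Answer: q:1 r:1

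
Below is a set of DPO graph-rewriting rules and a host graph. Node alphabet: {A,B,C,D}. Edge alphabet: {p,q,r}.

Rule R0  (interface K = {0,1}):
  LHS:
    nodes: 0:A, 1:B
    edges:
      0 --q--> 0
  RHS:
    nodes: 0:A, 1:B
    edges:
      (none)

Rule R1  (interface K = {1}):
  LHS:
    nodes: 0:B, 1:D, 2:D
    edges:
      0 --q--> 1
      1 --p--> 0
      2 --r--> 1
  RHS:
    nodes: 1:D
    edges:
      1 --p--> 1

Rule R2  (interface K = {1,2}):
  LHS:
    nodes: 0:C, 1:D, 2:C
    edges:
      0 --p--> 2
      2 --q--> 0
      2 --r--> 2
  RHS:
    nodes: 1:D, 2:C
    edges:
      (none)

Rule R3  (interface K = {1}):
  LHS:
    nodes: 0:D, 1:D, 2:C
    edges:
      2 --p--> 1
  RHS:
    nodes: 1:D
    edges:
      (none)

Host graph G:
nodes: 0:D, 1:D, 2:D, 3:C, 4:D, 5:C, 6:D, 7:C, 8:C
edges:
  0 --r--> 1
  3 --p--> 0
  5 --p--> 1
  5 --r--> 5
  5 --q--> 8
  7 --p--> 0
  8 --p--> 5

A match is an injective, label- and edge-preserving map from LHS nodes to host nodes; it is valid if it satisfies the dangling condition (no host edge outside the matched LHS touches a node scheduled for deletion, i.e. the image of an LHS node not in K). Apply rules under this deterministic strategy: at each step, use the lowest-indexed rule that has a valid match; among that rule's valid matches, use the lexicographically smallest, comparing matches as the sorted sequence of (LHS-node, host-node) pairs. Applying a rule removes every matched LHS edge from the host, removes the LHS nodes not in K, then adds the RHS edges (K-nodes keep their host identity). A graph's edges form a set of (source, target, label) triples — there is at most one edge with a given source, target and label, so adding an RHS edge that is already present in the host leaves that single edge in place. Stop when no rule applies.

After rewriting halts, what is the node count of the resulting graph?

initial: |V|=9 |E|=7  E = 0-r->1 3-p->0 5-p->1 5-r->5 5-q->8 7-p->0 8-p->5
step 1: apply R2 at {0↦8, 1↦0, 2↦5}  → |V|=8 |E|=4  E = 0-r->1 3-p->0 5-p->1 7-p->0
step 2: apply R3 at {0↦2, 1↦0, 2↦3}  → |V|=6 |E|=3  E = 0-r->1 5-p->1 7-p->0
step 3: apply R3 at {0↦4, 1↦0, 2↦7}  → |V|=4 |E|=2  E = 0-r->1 5-p->1
step 4: apply R3 at {0↦6, 1↦1, 2↦5}  → |V|=2 |E|=1  E = 0-r->1
halt: no rule applies after step 4
NF nodes: {0:D, 1:D}

Answer: 2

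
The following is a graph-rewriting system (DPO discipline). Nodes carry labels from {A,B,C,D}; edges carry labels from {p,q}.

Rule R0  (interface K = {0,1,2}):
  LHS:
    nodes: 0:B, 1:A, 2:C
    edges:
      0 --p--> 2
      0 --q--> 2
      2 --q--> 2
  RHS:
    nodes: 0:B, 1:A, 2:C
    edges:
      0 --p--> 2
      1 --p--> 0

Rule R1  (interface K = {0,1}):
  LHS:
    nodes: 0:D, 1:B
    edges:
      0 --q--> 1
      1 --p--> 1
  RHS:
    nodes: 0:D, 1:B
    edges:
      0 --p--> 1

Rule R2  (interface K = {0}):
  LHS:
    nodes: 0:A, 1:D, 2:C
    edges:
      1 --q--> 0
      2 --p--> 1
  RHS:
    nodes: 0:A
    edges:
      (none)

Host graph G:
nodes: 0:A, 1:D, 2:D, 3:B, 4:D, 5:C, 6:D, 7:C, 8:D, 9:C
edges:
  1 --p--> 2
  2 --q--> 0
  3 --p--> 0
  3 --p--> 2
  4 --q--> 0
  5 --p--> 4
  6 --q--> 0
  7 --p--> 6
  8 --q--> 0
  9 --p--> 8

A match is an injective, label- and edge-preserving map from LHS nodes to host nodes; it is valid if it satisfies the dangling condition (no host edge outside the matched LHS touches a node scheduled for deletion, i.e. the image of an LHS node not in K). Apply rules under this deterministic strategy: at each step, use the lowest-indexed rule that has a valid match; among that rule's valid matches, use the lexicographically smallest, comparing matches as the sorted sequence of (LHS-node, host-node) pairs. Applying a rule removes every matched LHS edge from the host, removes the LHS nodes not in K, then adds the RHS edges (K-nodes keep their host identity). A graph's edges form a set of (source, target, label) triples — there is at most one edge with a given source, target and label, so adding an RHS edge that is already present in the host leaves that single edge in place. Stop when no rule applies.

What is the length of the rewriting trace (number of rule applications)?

Answer: 3

Steps:
start.  V:10 E:10  edges: 1-p->2 2-q->0 3-p->0 3-p->2 4-q->0 5-p->4 6-q->0 7-p->6 8-q->0 9-p->8
1. fire R2 via {0↦0, 1↦4, 2↦5}  →  V:8 E:8  edges: 1-p->2 2-q->0 3-p->0 3-p->2 6-q->0 7-p->6 8-q->0 9-p->8
2. fire R2 via {0↦0, 1↦6, 2↦7}  →  V:6 E:6  edges: 1-p->2 2-q->0 3-p->0 3-p->2 8-q->0 9-p->8
3. fire R2 via {0↦0, 1↦8, 2↦9}  →  V:4 E:4  edges: 1-p->2 2-q->0 3-p->0 3-p->2
normal form: no rule applies after step 3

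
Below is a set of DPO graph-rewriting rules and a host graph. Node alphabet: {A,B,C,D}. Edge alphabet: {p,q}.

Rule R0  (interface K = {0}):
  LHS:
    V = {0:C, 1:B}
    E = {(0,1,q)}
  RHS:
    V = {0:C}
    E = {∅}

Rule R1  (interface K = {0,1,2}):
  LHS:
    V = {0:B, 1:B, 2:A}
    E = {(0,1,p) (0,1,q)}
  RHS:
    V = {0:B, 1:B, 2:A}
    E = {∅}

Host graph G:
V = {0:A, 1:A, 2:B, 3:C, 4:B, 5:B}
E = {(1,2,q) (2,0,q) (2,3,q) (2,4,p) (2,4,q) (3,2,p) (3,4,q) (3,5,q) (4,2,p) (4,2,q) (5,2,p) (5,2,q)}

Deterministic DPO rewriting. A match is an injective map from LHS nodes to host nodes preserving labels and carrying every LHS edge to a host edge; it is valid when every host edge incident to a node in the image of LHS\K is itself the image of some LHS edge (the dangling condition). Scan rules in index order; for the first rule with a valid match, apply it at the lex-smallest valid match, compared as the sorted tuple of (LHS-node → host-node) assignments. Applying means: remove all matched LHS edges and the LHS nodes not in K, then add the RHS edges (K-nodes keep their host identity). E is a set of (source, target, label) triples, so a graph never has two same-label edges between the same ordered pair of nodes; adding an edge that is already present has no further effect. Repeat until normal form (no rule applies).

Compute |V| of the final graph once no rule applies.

[0] host  ⇒  6 nodes, 12 edges  {1-q->2 2-q->0 2-q->3 2-p->4 2-q->4 3-p->2 3-q->4 3-q->5 4-p->2 4-q->2 5-p->2 5-q->2}
[1] R1 @ {0↦2, 1↦4, 2↦0}  ⇒  6 nodes, 10 edges  {1-q->2 2-q->0 2-q->3 3-p->2 3-q->4 3-q->5 4-p->2 4-q->2 5-p->2 5-q->2}
[2] R1 @ {0↦4, 1↦2, 2↦0}  ⇒  6 nodes, 8 edges  {1-q->2 2-q->0 2-q->3 3-p->2 3-q->4 3-q->5 5-p->2 5-q->2}
[3] R0 @ {0↦3, 1↦4}  ⇒  5 nodes, 7 edges  {1-q->2 2-q->0 2-q->3 3-p->2 3-q->5 5-p->2 5-q->2}
[4] R1 @ {0↦5, 1↦2, 2↦0}  ⇒  5 nodes, 5 edges  {1-q->2 2-q->0 2-q->3 3-p->2 3-q->5}
[5] R0 @ {0↦3, 1↦5}  ⇒  4 nodes, 4 edges  {1-q->2 2-q->0 2-q->3 3-p->2}
final graph: no rule applies after step 5
NF nodes: {0:A, 1:A, 2:B, 3:C}

Answer: 4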